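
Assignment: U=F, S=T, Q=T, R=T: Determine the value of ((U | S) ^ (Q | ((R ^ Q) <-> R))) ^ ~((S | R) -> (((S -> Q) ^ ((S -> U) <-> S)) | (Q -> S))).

Substituting U=F, S=T, Q=T, R=T:
U | S = F | T = T
R ^ Q = T ^ T = F
(R ^ Q) <-> R = F <-> T = F
Q | ((R ^ Q) <-> R) = T | F = T
(U | S) ^ (Q | ((R ^ Q) <-> R)) = T ^ T = F
S | R = T | T = T
S -> Q = T -> T = T
S -> U = T -> F = F
(S -> U) <-> S = F <-> T = F
(S -> Q) ^ ((S -> U) <-> S) = T ^ F = T
Q -> S = T -> T = T
((S -> Q) ^ ((S -> U) <-> S)) | (Q -> S) = T | T = T
(S | R) -> (((S -> Q) ^ ((S -> U) <-> S)) | (Q -> S)) = T -> T = T
~((S | R) -> (((S -> Q) ^ ((S -> U) <-> S)) | (Q -> S))) = ~T = F
((U | S) ^ (Q | ((R ^ Q) <-> R))) ^ ~((S | R) -> (((S -> Q) ^ ((S -> U) <-> S)) | (Q -> S))) = F ^ F = F

F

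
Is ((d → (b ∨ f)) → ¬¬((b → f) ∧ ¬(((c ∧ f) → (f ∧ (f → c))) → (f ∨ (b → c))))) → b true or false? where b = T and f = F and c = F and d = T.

T

Substituting b=T, f=F, c=F, d=T:
b ∨ f = T ∨ F = T
d → (b ∨ f) = T → T = T
b → f = T → F = F
c ∧ f = F ∧ F = F
f → c = F → F = T
f ∧ (f → c) = F ∧ T = F
(c ∧ f) → (f ∧ (f → c)) = F → F = T
b → c = T → F = F
f ∨ (b → c) = F ∨ F = F
((c ∧ f) → (f ∧ (f → c))) → (f ∨ (b → c)) = T → F = F
¬(((c ∧ f) → (f ∧ (f → c))) → (f ∨ (b → c))) = ¬F = T
(b → f) ∧ ¬(((c ∧ f) → (f ∧ (f → c))) → (f ∨ (b → c))) = F ∧ T = F
¬((b → f) ∧ ¬(((c ∧ f) → (f ∧ (f → c))) → (f ∨ (b → c)))) = ¬F = T
¬¬((b → f) ∧ ¬(((c ∧ f) → (f ∧ (f → c))) → (f ∨ (b → c)))) = ¬T = F
(d → (b ∨ f)) → ¬¬((b → f) ∧ ¬(((c ∧ f) → (f ∧ (f → c))) → (f ∨ (b → c)))) = T → F = F
((d → (b ∨ f)) → ¬¬((b → f) ∧ ¬(((c ∧ f) → (f ∧ (f → c))) → (f ∨ (b → c))))) → b = F → T = T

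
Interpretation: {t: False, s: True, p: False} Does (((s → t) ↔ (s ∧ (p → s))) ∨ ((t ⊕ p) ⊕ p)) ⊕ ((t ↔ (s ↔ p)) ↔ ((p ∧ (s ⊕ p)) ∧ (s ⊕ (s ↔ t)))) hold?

s → t = True → False = False
p → s = False → True = True
s ∧ (p → s) = True ∧ True = True
(s → t) ↔ (s ∧ (p → s)) = False ↔ True = False
t ⊕ p = False ⊕ False = False
(t ⊕ p) ⊕ p = False ⊕ False = False
((s → t) ↔ (s ∧ (p → s))) ∨ ((t ⊕ p) ⊕ p) = False ∨ False = False
s ↔ p = True ↔ False = False
t ↔ (s ↔ p) = False ↔ False = True
s ⊕ p = True ⊕ False = True
p ∧ (s ⊕ p) = False ∧ True = False
s ↔ t = True ↔ False = False
s ⊕ (s ↔ t) = True ⊕ False = True
(p ∧ (s ⊕ p)) ∧ (s ⊕ (s ↔ t)) = False ∧ True = False
(t ↔ (s ↔ p)) ↔ ((p ∧ (s ⊕ p)) ∧ (s ⊕ (s ↔ t))) = True ↔ False = False
(((s → t) ↔ (s ∧ (p → s))) ∨ ((t ⊕ p) ⊕ p)) ⊕ ((t ↔ (s ↔ p)) ↔ ((p ∧ (s ⊕ p)) ∧ (s ⊕ (s ↔ t)))) = False ⊕ False = False

False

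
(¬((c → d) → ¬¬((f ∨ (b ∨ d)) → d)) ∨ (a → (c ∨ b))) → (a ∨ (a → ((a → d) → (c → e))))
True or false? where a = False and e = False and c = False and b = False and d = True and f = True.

c → d = False → True = True
b ∨ d = False ∨ True = True
f ∨ (b ∨ d) = True ∨ True = True
(f ∨ (b ∨ d)) → d = True → True = True
¬((f ∨ (b ∨ d)) → d) = ¬True = False
¬¬((f ∨ (b ∨ d)) → d) = ¬False = True
(c → d) → ¬¬((f ∨ (b ∨ d)) → d) = True → True = True
¬((c → d) → ¬¬((f ∨ (b ∨ d)) → d)) = ¬True = False
c ∨ b = False ∨ False = False
a → (c ∨ b) = False → False = True
¬((c → d) → ¬¬((f ∨ (b ∨ d)) → d)) ∨ (a → (c ∨ b)) = False ∨ True = True
a → d = False → True = True
c → e = False → False = True
(a → d) → (c → e) = True → True = True
a → ((a → d) → (c → e)) = False → True = True
a ∨ (a → ((a → d) → (c → e))) = False ∨ True = True
(¬((c → d) → ¬¬((f ∨ (b ∨ d)) → d)) ∨ (a → (c ∨ b))) → (a ∨ (a → ((a → d) → (c → e)))) = True → True = True

True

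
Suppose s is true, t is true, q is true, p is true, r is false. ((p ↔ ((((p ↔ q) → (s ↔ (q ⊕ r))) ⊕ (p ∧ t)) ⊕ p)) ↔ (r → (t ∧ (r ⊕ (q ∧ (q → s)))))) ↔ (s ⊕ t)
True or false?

p ↔ q = True ↔ True = True
q ⊕ r = True ⊕ False = True
s ↔ (q ⊕ r) = True ↔ True = True
(p ↔ q) → (s ↔ (q ⊕ r)) = True → True = True
p ∧ t = True ∧ True = True
((p ↔ q) → (s ↔ (q ⊕ r))) ⊕ (p ∧ t) = True ⊕ True = False
(((p ↔ q) → (s ↔ (q ⊕ r))) ⊕ (p ∧ t)) ⊕ p = False ⊕ True = True
p ↔ ((((p ↔ q) → (s ↔ (q ⊕ r))) ⊕ (p ∧ t)) ⊕ p) = True ↔ True = True
q → s = True → True = True
q ∧ (q → s) = True ∧ True = True
r ⊕ (q ∧ (q → s)) = False ⊕ True = True
t ∧ (r ⊕ (q ∧ (q → s))) = True ∧ True = True
r → (t ∧ (r ⊕ (q ∧ (q → s)))) = False → True = True
(p ↔ ((((p ↔ q) → (s ↔ (q ⊕ r))) ⊕ (p ∧ t)) ⊕ p)) ↔ (r → (t ∧ (r ⊕ (q ∧ (q → s))))) = True ↔ True = True
s ⊕ t = True ⊕ True = False
((p ↔ ((((p ↔ q) → (s ↔ (q ⊕ r))) ⊕ (p ∧ t)) ⊕ p)) ↔ (r → (t ∧ (r ⊕ (q ∧ (q → s)))))) ↔ (s ⊕ t) = True ↔ False = False

False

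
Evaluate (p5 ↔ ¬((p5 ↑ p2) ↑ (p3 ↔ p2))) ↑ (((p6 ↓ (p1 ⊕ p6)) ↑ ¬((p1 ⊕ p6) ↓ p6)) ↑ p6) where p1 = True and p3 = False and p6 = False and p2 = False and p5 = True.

p5 ↑ p2 = True ↑ False = True
p3 ↔ p2 = False ↔ False = True
(p5 ↑ p2) ↑ (p3 ↔ p2) = True ↑ True = False
¬((p5 ↑ p2) ↑ (p3 ↔ p2)) = ¬False = True
p5 ↔ ¬((p5 ↑ p2) ↑ (p3 ↔ p2)) = True ↔ True = True
p1 ⊕ p6 = True ⊕ False = True
p6 ↓ (p1 ⊕ p6) = False ↓ True = False
p1 ⊕ p6 = True ⊕ False = True
(p1 ⊕ p6) ↓ p6 = True ↓ False = False
¬((p1 ⊕ p6) ↓ p6) = ¬False = True
(p6 ↓ (p1 ⊕ p6)) ↑ ¬((p1 ⊕ p6) ↓ p6) = False ↑ True = True
((p6 ↓ (p1 ⊕ p6)) ↑ ¬((p1 ⊕ p6) ↓ p6)) ↑ p6 = True ↑ False = True
(p5 ↔ ¬((p5 ↑ p2) ↑ (p3 ↔ p2))) ↑ (((p6 ↓ (p1 ⊕ p6)) ↑ ¬((p1 ⊕ p6) ↓ p6)) ↑ p6) = True ↑ True = False

False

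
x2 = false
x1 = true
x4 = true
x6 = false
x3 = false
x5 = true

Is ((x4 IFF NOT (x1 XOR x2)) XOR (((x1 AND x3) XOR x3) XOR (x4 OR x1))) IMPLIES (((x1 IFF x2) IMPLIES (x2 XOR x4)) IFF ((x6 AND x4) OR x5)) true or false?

true

x1 XOR x2 = true XOR false = true
NOT (x1 XOR x2) = NOT true = false
x4 IFF NOT (x1 XOR x2) = true IFF false = false
x1 AND x3 = true AND false = false
(x1 AND x3) XOR x3 = false XOR false = false
x4 OR x1 = true OR true = true
((x1 AND x3) XOR x3) XOR (x4 OR x1) = false XOR true = true
(x4 IFF NOT (x1 XOR x2)) XOR (((x1 AND x3) XOR x3) XOR (x4 OR x1)) = false XOR true = true
x1 IFF x2 = true IFF false = false
x2 XOR x4 = false XOR true = true
(x1 IFF x2) IMPLIES (x2 XOR x4) = false IMPLIES true = true
x6 AND x4 = false AND true = false
(x6 AND x4) OR x5 = false OR true = true
((x1 IFF x2) IMPLIES (x2 XOR x4)) IFF ((x6 AND x4) OR x5) = true IFF true = true
((x4 IFF NOT (x1 XOR x2)) XOR (((x1 AND x3) XOR x3) XOR (x4 OR x1))) IMPLIES (((x1 IFF x2) IMPLIES (x2 XOR x4)) IFF ((x6 AND x4) OR x5)) = true IMPLIES true = true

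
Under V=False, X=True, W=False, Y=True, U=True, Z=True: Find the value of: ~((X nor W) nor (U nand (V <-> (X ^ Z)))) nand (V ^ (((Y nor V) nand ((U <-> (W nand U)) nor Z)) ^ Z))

X nor W = True nor False = False
X ^ Z = True ^ True = False
V <-> (X ^ Z) = False <-> False = True
U nand (V <-> (X ^ Z)) = True nand True = False
(X nor W) nor (U nand (V <-> (X ^ Z))) = False nor False = True
~((X nor W) nor (U nand (V <-> (X ^ Z)))) = ~True = False
Y nor V = True nor False = False
W nand U = False nand True = True
U <-> (W nand U) = True <-> True = True
(U <-> (W nand U)) nor Z = True nor True = False
(Y nor V) nand ((U <-> (W nand U)) nor Z) = False nand False = True
((Y nor V) nand ((U <-> (W nand U)) nor Z)) ^ Z = True ^ True = False
V ^ (((Y nor V) nand ((U <-> (W nand U)) nor Z)) ^ Z) = False ^ False = False
~((X nor W) nor (U nand (V <-> (X ^ Z)))) nand (V ^ (((Y nor V) nand ((U <-> (W nand U)) nor Z)) ^ Z)) = False nand False = True

True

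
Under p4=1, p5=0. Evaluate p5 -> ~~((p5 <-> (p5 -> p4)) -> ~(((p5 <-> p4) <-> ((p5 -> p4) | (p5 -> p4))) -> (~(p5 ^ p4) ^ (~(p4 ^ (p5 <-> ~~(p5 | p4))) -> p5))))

1

p5 -> p4 = 0 -> 1 = 1
p5 <-> (p5 -> p4) = 0 <-> 1 = 0
p5 <-> p4 = 0 <-> 1 = 0
p5 -> p4 = 0 -> 1 = 1
p5 -> p4 = 0 -> 1 = 1
(p5 -> p4) | (p5 -> p4) = 1 | 1 = 1
(p5 <-> p4) <-> ((p5 -> p4) | (p5 -> p4)) = 0 <-> 1 = 0
p5 ^ p4 = 0 ^ 1 = 1
~(p5 ^ p4) = ~1 = 0
p5 | p4 = 0 | 1 = 1
~(p5 | p4) = ~1 = 0
~~(p5 | p4) = ~0 = 1
p5 <-> ~~(p5 | p4) = 0 <-> 1 = 0
p4 ^ (p5 <-> ~~(p5 | p4)) = 1 ^ 0 = 1
~(p4 ^ (p5 <-> ~~(p5 | p4))) = ~1 = 0
~(p4 ^ (p5 <-> ~~(p5 | p4))) -> p5 = 0 -> 0 = 1
~(p5 ^ p4) ^ (~(p4 ^ (p5 <-> ~~(p5 | p4))) -> p5) = 0 ^ 1 = 1
((p5 <-> p4) <-> ((p5 -> p4) | (p5 -> p4))) -> (~(p5 ^ p4) ^ (~(p4 ^ (p5 <-> ~~(p5 | p4))) -> p5)) = 0 -> 1 = 1
~(((p5 <-> p4) <-> ((p5 -> p4) | (p5 -> p4))) -> (~(p5 ^ p4) ^ (~(p4 ^ (p5 <-> ~~(p5 | p4))) -> p5))) = ~1 = 0
(p5 <-> (p5 -> p4)) -> ~(((p5 <-> p4) <-> ((p5 -> p4) | (p5 -> p4))) -> (~(p5 ^ p4) ^ (~(p4 ^ (p5 <-> ~~(p5 | p4))) -> p5))) = 0 -> 0 = 1
~((p5 <-> (p5 -> p4)) -> ~(((p5 <-> p4) <-> ((p5 -> p4) | (p5 -> p4))) -> (~(p5 ^ p4) ^ (~(p4 ^ (p5 <-> ~~(p5 | p4))) -> p5)))) = ~1 = 0
~~((p5 <-> (p5 -> p4)) -> ~(((p5 <-> p4) <-> ((p5 -> p4) | (p5 -> p4))) -> (~(p5 ^ p4) ^ (~(p4 ^ (p5 <-> ~~(p5 | p4))) -> p5)))) = ~0 = 1
p5 -> ~~((p5 <-> (p5 -> p4)) -> ~(((p5 <-> p4) <-> ((p5 -> p4) | (p5 -> p4))) -> (~(p5 ^ p4) ^ (~(p4 ^ (p5 <-> ~~(p5 | p4))) -> p5)))) = 0 -> 1 = 1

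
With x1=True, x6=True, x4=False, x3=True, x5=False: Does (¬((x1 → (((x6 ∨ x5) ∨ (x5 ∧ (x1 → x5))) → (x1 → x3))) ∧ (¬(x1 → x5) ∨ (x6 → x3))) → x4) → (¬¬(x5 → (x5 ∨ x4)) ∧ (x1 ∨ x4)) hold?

x6 ∨ x5 = True ∨ False = True
x1 → x5 = True → False = False
x5 ∧ (x1 → x5) = False ∧ False = False
(x6 ∨ x5) ∨ (x5 ∧ (x1 → x5)) = True ∨ False = True
x1 → x3 = True → True = True
((x6 ∨ x5) ∨ (x5 ∧ (x1 → x5))) → (x1 → x3) = True → True = True
x1 → (((x6 ∨ x5) ∨ (x5 ∧ (x1 → x5))) → (x1 → x3)) = True → True = True
x1 → x5 = True → False = False
¬(x1 → x5) = ¬False = True
x6 → x3 = True → True = True
¬(x1 → x5) ∨ (x6 → x3) = True ∨ True = True
(x1 → (((x6 ∨ x5) ∨ (x5 ∧ (x1 → x5))) → (x1 → x3))) ∧ (¬(x1 → x5) ∨ (x6 → x3)) = True ∧ True = True
¬((x1 → (((x6 ∨ x5) ∨ (x5 ∧ (x1 → x5))) → (x1 → x3))) ∧ (¬(x1 → x5) ∨ (x6 → x3))) = ¬True = False
¬((x1 → (((x6 ∨ x5) ∨ (x5 ∧ (x1 → x5))) → (x1 → x3))) ∧ (¬(x1 → x5) ∨ (x6 → x3))) → x4 = False → False = True
x5 ∨ x4 = False ∨ False = False
x5 → (x5 ∨ x4) = False → False = True
¬(x5 → (x5 ∨ x4)) = ¬True = False
¬¬(x5 → (x5 ∨ x4)) = ¬False = True
x1 ∨ x4 = True ∨ False = True
¬¬(x5 → (x5 ∨ x4)) ∧ (x1 ∨ x4) = True ∧ True = True
(¬((x1 → (((x6 ∨ x5) ∨ (x5 ∧ (x1 → x5))) → (x1 → x3))) ∧ (¬(x1 → x5) ∨ (x6 → x3))) → x4) → (¬¬(x5 → (x5 ∨ x4)) ∧ (x1 ∨ x4)) = True → True = True

True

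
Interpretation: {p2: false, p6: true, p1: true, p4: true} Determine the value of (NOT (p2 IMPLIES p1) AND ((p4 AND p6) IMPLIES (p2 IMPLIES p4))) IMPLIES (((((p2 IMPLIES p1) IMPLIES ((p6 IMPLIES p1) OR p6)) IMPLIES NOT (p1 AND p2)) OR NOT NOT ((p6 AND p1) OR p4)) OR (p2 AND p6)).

p2 IMPLIES p1 = false IMPLIES true = true
NOT (p2 IMPLIES p1) = NOT true = false
p4 AND p6 = true AND true = true
p2 IMPLIES p4 = false IMPLIES true = true
(p4 AND p6) IMPLIES (p2 IMPLIES p4) = true IMPLIES true = true
NOT (p2 IMPLIES p1) AND ((p4 AND p6) IMPLIES (p2 IMPLIES p4)) = false AND true = false
p2 IMPLIES p1 = false IMPLIES true = true
p6 IMPLIES p1 = true IMPLIES true = true
(p6 IMPLIES p1) OR p6 = true OR true = true
(p2 IMPLIES p1) IMPLIES ((p6 IMPLIES p1) OR p6) = true IMPLIES true = true
p1 AND p2 = true AND false = false
NOT (p1 AND p2) = NOT false = true
((p2 IMPLIES p1) IMPLIES ((p6 IMPLIES p1) OR p6)) IMPLIES NOT (p1 AND p2) = true IMPLIES true = true
p6 AND p1 = true AND true = true
(p6 AND p1) OR p4 = true OR true = true
NOT ((p6 AND p1) OR p4) = NOT true = false
NOT NOT ((p6 AND p1) OR p4) = NOT false = true
(((p2 IMPLIES p1) IMPLIES ((p6 IMPLIES p1) OR p6)) IMPLIES NOT (p1 AND p2)) OR NOT NOT ((p6 AND p1) OR p4) = true OR true = true
p2 AND p6 = false AND true = false
((((p2 IMPLIES p1) IMPLIES ((p6 IMPLIES p1) OR p6)) IMPLIES NOT (p1 AND p2)) OR NOT NOT ((p6 AND p1) OR p4)) OR (p2 AND p6) = true OR false = true
(NOT (p2 IMPLIES p1) AND ((p4 AND p6) IMPLIES (p2 IMPLIES p4))) IMPLIES (((((p2 IMPLIES p1) IMPLIES ((p6 IMPLIES p1) OR p6)) IMPLIES NOT (p1 AND p2)) OR NOT NOT ((p6 AND p1) OR p4)) OR (p2 AND p6)) = false IMPLIES true = true

true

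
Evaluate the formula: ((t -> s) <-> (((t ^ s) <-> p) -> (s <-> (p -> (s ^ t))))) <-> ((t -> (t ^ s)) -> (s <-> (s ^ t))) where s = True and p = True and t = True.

True

t -> s = True -> True = True
t ^ s = True ^ True = False
(t ^ s) <-> p = False <-> True = False
s ^ t = True ^ True = False
p -> (s ^ t) = True -> False = False
s <-> (p -> (s ^ t)) = True <-> False = False
((t ^ s) <-> p) -> (s <-> (p -> (s ^ t))) = False -> False = True
(t -> s) <-> (((t ^ s) <-> p) -> (s <-> (p -> (s ^ t)))) = True <-> True = True
t ^ s = True ^ True = False
t -> (t ^ s) = True -> False = False
s ^ t = True ^ True = False
s <-> (s ^ t) = True <-> False = False
(t -> (t ^ s)) -> (s <-> (s ^ t)) = False -> False = True
((t -> s) <-> (((t ^ s) <-> p) -> (s <-> (p -> (s ^ t))))) <-> ((t -> (t ^ s)) -> (s <-> (s ^ t))) = True <-> True = True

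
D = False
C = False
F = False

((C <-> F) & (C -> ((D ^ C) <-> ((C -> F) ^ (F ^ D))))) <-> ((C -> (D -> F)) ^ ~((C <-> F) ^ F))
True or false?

C <-> F = False <-> False = True
D ^ C = False ^ False = False
C -> F = False -> False = True
F ^ D = False ^ False = False
(C -> F) ^ (F ^ D) = True ^ False = True
(D ^ C) <-> ((C -> F) ^ (F ^ D)) = False <-> True = False
C -> ((D ^ C) <-> ((C -> F) ^ (F ^ D))) = False -> False = True
(C <-> F) & (C -> ((D ^ C) <-> ((C -> F) ^ (F ^ D)))) = True & True = True
D -> F = False -> False = True
C -> (D -> F) = False -> True = True
C <-> F = False <-> False = True
(C <-> F) ^ F = True ^ False = True
~((C <-> F) ^ F) = ~True = False
(C -> (D -> F)) ^ ~((C <-> F) ^ F) = True ^ False = True
((C <-> F) & (C -> ((D ^ C) <-> ((C -> F) ^ (F ^ D))))) <-> ((C -> (D -> F)) ^ ~((C <-> F) ^ F)) = True <-> True = True

True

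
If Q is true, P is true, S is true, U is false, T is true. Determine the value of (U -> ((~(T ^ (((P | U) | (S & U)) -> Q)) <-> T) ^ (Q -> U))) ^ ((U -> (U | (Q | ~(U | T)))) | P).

0

P | U = 1 | 0 = 1
S & U = 1 & 0 = 0
(P | U) | (S & U) = 1 | 0 = 1
((P | U) | (S & U)) -> Q = 1 -> 1 = 1
T ^ (((P | U) | (S & U)) -> Q) = 1 ^ 1 = 0
~(T ^ (((P | U) | (S & U)) -> Q)) = ~0 = 1
~(T ^ (((P | U) | (S & U)) -> Q)) <-> T = 1 <-> 1 = 1
Q -> U = 1 -> 0 = 0
(~(T ^ (((P | U) | (S & U)) -> Q)) <-> T) ^ (Q -> U) = 1 ^ 0 = 1
U -> ((~(T ^ (((P | U) | (S & U)) -> Q)) <-> T) ^ (Q -> U)) = 0 -> 1 = 1
U | T = 0 | 1 = 1
~(U | T) = ~1 = 0
Q | ~(U | T) = 1 | 0 = 1
U | (Q | ~(U | T)) = 0 | 1 = 1
U -> (U | (Q | ~(U | T))) = 0 -> 1 = 1
(U -> (U | (Q | ~(U | T)))) | P = 1 | 1 = 1
(U -> ((~(T ^ (((P | U) | (S & U)) -> Q)) <-> T) ^ (Q -> U))) ^ ((U -> (U | (Q | ~(U | T)))) | P) = 1 ^ 1 = 0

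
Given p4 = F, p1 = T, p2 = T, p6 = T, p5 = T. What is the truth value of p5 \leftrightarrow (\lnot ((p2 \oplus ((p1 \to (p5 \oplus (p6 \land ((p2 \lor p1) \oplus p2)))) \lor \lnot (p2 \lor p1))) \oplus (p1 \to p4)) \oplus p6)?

p2 \lor p1 = T \lor T = T
(p2 \lor p1) \oplus p2 = T \oplus T = F
p6 \land ((p2 \lor p1) \oplus p2) = T \land F = F
p5 \oplus (p6 \land ((p2 \lor p1) \oplus p2)) = T \oplus F = T
p1 \to (p5 \oplus (p6 \land ((p2 \lor p1) \oplus p2))) = T \to T = T
p2 \lor p1 = T \lor T = T
\lnot (p2 \lor p1) = \lnot T = F
(p1 \to (p5 \oplus (p6 \land ((p2 \lor p1) \oplus p2)))) \lor \lnot (p2 \lor p1) = T \lor F = T
p2 \oplus ((p1 \to (p5 \oplus (p6 \land ((p2 \lor p1) \oplus p2)))) \lor \lnot (p2 \lor p1)) = T \oplus T = F
p1 \to p4 = T \to F = F
(p2 \oplus ((p1 \to (p5 \oplus (p6 \land ((p2 \lor p1) \oplus p2)))) \lor \lnot (p2 \lor p1))) \oplus (p1 \to p4) = F \oplus F = F
\lnot ((p2 \oplus ((p1 \to (p5 \oplus (p6 \land ((p2 \lor p1) \oplus p2)))) \lor \lnot (p2 \lor p1))) \oplus (p1 \to p4)) = \lnot F = T
\lnot ((p2 \oplus ((p1 \to (p5 \oplus (p6 \land ((p2 \lor p1) \oplus p2)))) \lor \lnot (p2 \lor p1))) \oplus (p1 \to p4)) \oplus p6 = T \oplus T = F
p5 \leftrightarrow (\lnot ((p2 \oplus ((p1 \to (p5 \oplus (p6 \land ((p2 \lor p1) \oplus p2)))) \lor \lnot (p2 \lor p1))) \oplus (p1 \to p4)) \oplus p6) = T \leftrightarrow F = F

F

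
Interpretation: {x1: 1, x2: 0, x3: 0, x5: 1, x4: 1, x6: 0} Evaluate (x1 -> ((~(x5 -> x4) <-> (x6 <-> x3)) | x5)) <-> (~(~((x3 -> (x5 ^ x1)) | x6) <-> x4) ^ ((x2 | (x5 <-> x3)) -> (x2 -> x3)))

Substituting x1=1, x2=0, x3=0, x5=1, x4=1, x6=0:
x5 -> x4 = 1 -> 1 = 1
~(x5 -> x4) = ~1 = 0
x6 <-> x3 = 0 <-> 0 = 1
~(x5 -> x4) <-> (x6 <-> x3) = 0 <-> 1 = 0
(~(x5 -> x4) <-> (x6 <-> x3)) | x5 = 0 | 1 = 1
x1 -> ((~(x5 -> x4) <-> (x6 <-> x3)) | x5) = 1 -> 1 = 1
x5 ^ x1 = 1 ^ 1 = 0
x3 -> (x5 ^ x1) = 0 -> 0 = 1
(x3 -> (x5 ^ x1)) | x6 = 1 | 0 = 1
~((x3 -> (x5 ^ x1)) | x6) = ~1 = 0
~((x3 -> (x5 ^ x1)) | x6) <-> x4 = 0 <-> 1 = 0
~(~((x3 -> (x5 ^ x1)) | x6) <-> x4) = ~0 = 1
x5 <-> x3 = 1 <-> 0 = 0
x2 | (x5 <-> x3) = 0 | 0 = 0
x2 -> x3 = 0 -> 0 = 1
(x2 | (x5 <-> x3)) -> (x2 -> x3) = 0 -> 1 = 1
~(~((x3 -> (x5 ^ x1)) | x6) <-> x4) ^ ((x2 | (x5 <-> x3)) -> (x2 -> x3)) = 1 ^ 1 = 0
(x1 -> ((~(x5 -> x4) <-> (x6 <-> x3)) | x5)) <-> (~(~((x3 -> (x5 ^ x1)) | x6) <-> x4) ^ ((x2 | (x5 <-> x3)) -> (x2 -> x3))) = 1 <-> 0 = 0

0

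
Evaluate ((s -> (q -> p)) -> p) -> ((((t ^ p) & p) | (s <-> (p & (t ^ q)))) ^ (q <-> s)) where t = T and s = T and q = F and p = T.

T

q -> p = F -> T = T
s -> (q -> p) = T -> T = T
(s -> (q -> p)) -> p = T -> T = T
t ^ p = T ^ T = F
(t ^ p) & p = F & T = F
t ^ q = T ^ F = T
p & (t ^ q) = T & T = T
s <-> (p & (t ^ q)) = T <-> T = T
((t ^ p) & p) | (s <-> (p & (t ^ q))) = F | T = T
q <-> s = F <-> T = F
(((t ^ p) & p) | (s <-> (p & (t ^ q)))) ^ (q <-> s) = T ^ F = T
((s -> (q -> p)) -> p) -> ((((t ^ p) & p) | (s <-> (p & (t ^ q)))) ^ (q <-> s)) = T -> T = T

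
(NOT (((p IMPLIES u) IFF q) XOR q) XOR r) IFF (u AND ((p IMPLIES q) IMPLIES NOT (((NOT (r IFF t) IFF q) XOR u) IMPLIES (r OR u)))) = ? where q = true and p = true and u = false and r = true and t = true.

Substituting q=true, p=true, u=false, r=true, t=true:
p IMPLIES u = true IMPLIES false = false
(p IMPLIES u) IFF q = false IFF true = false
((p IMPLIES u) IFF q) XOR q = false XOR true = true
NOT (((p IMPLIES u) IFF q) XOR q) = NOT true = false
NOT (((p IMPLIES u) IFF q) XOR q) XOR r = false XOR true = true
p IMPLIES q = true IMPLIES true = true
r IFF t = true IFF true = true
NOT (r IFF t) = NOT true = false
NOT (r IFF t) IFF q = false IFF true = false
(NOT (r IFF t) IFF q) XOR u = false XOR false = false
r OR u = true OR false = true
((NOT (r IFF t) IFF q) XOR u) IMPLIES (r OR u) = false IMPLIES true = true
NOT (((NOT (r IFF t) IFF q) XOR u) IMPLIES (r OR u)) = NOT true = false
(p IMPLIES q) IMPLIES NOT (((NOT (r IFF t) IFF q) XOR u) IMPLIES (r OR u)) = true IMPLIES false = false
u AND ((p IMPLIES q) IMPLIES NOT (((NOT (r IFF t) IFF q) XOR u) IMPLIES (r OR u))) = false AND false = false
(NOT (((p IMPLIES u) IFF q) XOR q) XOR r) IFF (u AND ((p IMPLIES q) IMPLIES NOT (((NOT (r IFF t) IFF q) XOR u) IMPLIES (r OR u)))) = true IFF false = false

false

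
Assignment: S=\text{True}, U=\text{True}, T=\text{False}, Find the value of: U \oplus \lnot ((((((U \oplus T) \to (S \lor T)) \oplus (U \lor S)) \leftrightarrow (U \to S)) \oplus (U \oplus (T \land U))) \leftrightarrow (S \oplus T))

U \oplus T = \text{True} \oplus \text{False} = \text{True}
S \lor T = \text{True} \lor \text{False} = \text{True}
(U \oplus T) \to (S \lor T) = \text{True} \to \text{True} = \text{True}
U \lor S = \text{True} \lor \text{True} = \text{True}
((U \oplus T) \to (S \lor T)) \oplus (U \lor S) = \text{True} \oplus \text{True} = \text{False}
U \to S = \text{True} \to \text{True} = \text{True}
(((U \oplus T) \to (S \lor T)) \oplus (U \lor S)) \leftrightarrow (U \to S) = \text{False} \leftrightarrow \text{True} = \text{False}
T \land U = \text{False} \land \text{True} = \text{False}
U \oplus (T \land U) = \text{True} \oplus \text{False} = \text{True}
((((U \oplus T) \to (S \lor T)) \oplus (U \lor S)) \leftrightarrow (U \to S)) \oplus (U \oplus (T \land U)) = \text{False} \oplus \text{True} = \text{True}
S \oplus T = \text{True} \oplus \text{False} = \text{True}
(((((U \oplus T) \to (S \lor T)) \oplus (U \lor S)) \leftrightarrow (U \to S)) \oplus (U \oplus (T \land U))) \leftrightarrow (S \oplus T) = \text{True} \leftrightarrow \text{True} = \text{True}
\lnot ((((((U \oplus T) \to (S \lor T)) \oplus (U \lor S)) \leftrightarrow (U \to S)) \oplus (U \oplus (T \land U))) \leftrightarrow (S \oplus T)) = \lnot \text{True} = \text{False}
U \oplus \lnot ((((((U \oplus T) \to (S \lor T)) \oplus (U \lor S)) \leftrightarrow (U \to S)) \oplus (U \oplus (T \land U))) \leftrightarrow (S \oplus T)) = \text{True} \oplus \text{False} = \text{True}

\text{True}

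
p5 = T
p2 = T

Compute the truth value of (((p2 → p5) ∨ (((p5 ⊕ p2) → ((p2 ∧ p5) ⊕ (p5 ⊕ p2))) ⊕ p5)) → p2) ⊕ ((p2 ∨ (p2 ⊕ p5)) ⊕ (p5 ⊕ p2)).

F

p2 → p5 = T → T = T
p5 ⊕ p2 = T ⊕ T = F
p2 ∧ p5 = T ∧ T = T
p5 ⊕ p2 = T ⊕ T = F
(p2 ∧ p5) ⊕ (p5 ⊕ p2) = T ⊕ F = T
(p5 ⊕ p2) → ((p2 ∧ p5) ⊕ (p5 ⊕ p2)) = F → T = T
((p5 ⊕ p2) → ((p2 ∧ p5) ⊕ (p5 ⊕ p2))) ⊕ p5 = T ⊕ T = F
(p2 → p5) ∨ (((p5 ⊕ p2) → ((p2 ∧ p5) ⊕ (p5 ⊕ p2))) ⊕ p5) = T ∨ F = T
((p2 → p5) ∨ (((p5 ⊕ p2) → ((p2 ∧ p5) ⊕ (p5 ⊕ p2))) ⊕ p5)) → p2 = T → T = T
p2 ⊕ p5 = T ⊕ T = F
p2 ∨ (p2 ⊕ p5) = T ∨ F = T
p5 ⊕ p2 = T ⊕ T = F
(p2 ∨ (p2 ⊕ p5)) ⊕ (p5 ⊕ p2) = T ⊕ F = T
(((p2 → p5) ∨ (((p5 ⊕ p2) → ((p2 ∧ p5) ⊕ (p5 ⊕ p2))) ⊕ p5)) → p2) ⊕ ((p2 ∨ (p2 ⊕ p5)) ⊕ (p5 ⊕ p2)) = T ⊕ T = F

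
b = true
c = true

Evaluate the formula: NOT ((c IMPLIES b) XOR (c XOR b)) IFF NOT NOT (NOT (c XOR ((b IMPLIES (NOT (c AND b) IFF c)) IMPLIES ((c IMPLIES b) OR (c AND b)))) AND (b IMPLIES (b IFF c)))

Substituting b=true, c=true:
c IMPLIES b = true IMPLIES true = true
c XOR b = true XOR true = false
(c IMPLIES b) XOR (c XOR b) = true XOR false = true
NOT ((c IMPLIES b) XOR (c XOR b)) = NOT true = false
c AND b = true AND true = true
NOT (c AND b) = NOT true = false
NOT (c AND b) IFF c = false IFF true = false
b IMPLIES (NOT (c AND b) IFF c) = true IMPLIES false = false
c IMPLIES b = true IMPLIES true = true
c AND b = true AND true = true
(c IMPLIES b) OR (c AND b) = true OR true = true
(b IMPLIES (NOT (c AND b) IFF c)) IMPLIES ((c IMPLIES b) OR (c AND b)) = false IMPLIES true = true
c XOR ((b IMPLIES (NOT (c AND b) IFF c)) IMPLIES ((c IMPLIES b) OR (c AND b))) = true XOR true = false
NOT (c XOR ((b IMPLIES (NOT (c AND b) IFF c)) IMPLIES ((c IMPLIES b) OR (c AND b)))) = NOT false = true
b IFF c = true IFF true = true
b IMPLIES (b IFF c) = true IMPLIES true = true
NOT (c XOR ((b IMPLIES (NOT (c AND b) IFF c)) IMPLIES ((c IMPLIES b) OR (c AND b)))) AND (b IMPLIES (b IFF c)) = true AND true = true
NOT (NOT (c XOR ((b IMPLIES (NOT (c AND b) IFF c)) IMPLIES ((c IMPLIES b) OR (c AND b)))) AND (b IMPLIES (b IFF c))) = NOT true = false
NOT NOT (NOT (c XOR ((b IMPLIES (NOT (c AND b) IFF c)) IMPLIES ((c IMPLIES b) OR (c AND b)))) AND (b IMPLIES (b IFF c))) = NOT false = true
NOT ((c IMPLIES b) XOR (c XOR b)) IFF NOT NOT (NOT (c XOR ((b IMPLIES (NOT (c AND b) IFF c)) IMPLIES ((c IMPLIES b) OR (c AND b)))) AND (b IMPLIES (b IFF c))) = false IFF true = false

false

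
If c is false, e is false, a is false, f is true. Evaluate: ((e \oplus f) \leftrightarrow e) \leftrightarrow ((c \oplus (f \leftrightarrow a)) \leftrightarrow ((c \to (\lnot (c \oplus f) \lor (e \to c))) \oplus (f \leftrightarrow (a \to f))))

\text{False}

Substituting c=\text{False}, e=\text{False}, a=\text{False}, f=\text{True}:
e \oplus f = \text{False} \oplus \text{True} = \text{True}
(e \oplus f) \leftrightarrow e = \text{True} \leftrightarrow \text{False} = \text{False}
f \leftrightarrow a = \text{True} \leftrightarrow \text{False} = \text{False}
c \oplus (f \leftrightarrow a) = \text{False} \oplus \text{False} = \text{False}
c \oplus f = \text{False} \oplus \text{True} = \text{True}
\lnot (c \oplus f) = \lnot \text{True} = \text{False}
e \to c = \text{False} \to \text{False} = \text{True}
\lnot (c \oplus f) \lor (e \to c) = \text{False} \lor \text{True} = \text{True}
c \to (\lnot (c \oplus f) \lor (e \to c)) = \text{False} \to \text{True} = \text{True}
a \to f = \text{False} \to \text{True} = \text{True}
f \leftrightarrow (a \to f) = \text{True} \leftrightarrow \text{True} = \text{True}
(c \to (\lnot (c \oplus f) \lor (e \to c))) \oplus (f \leftrightarrow (a \to f)) = \text{True} \oplus \text{True} = \text{False}
(c \oplus (f \leftrightarrow a)) \leftrightarrow ((c \to (\lnot (c \oplus f) \lor (e \to c))) \oplus (f \leftrightarrow (a \to f))) = \text{False} \leftrightarrow \text{False} = \text{True}
((e \oplus f) \leftrightarrow e) \leftrightarrow ((c \oplus (f \leftrightarrow a)) \leftrightarrow ((c \to (\lnot (c \oplus f) \lor (e \to c))) \oplus (f \leftrightarrow (a \to f)))) = \text{False} \leftrightarrow \text{True} = \text{False}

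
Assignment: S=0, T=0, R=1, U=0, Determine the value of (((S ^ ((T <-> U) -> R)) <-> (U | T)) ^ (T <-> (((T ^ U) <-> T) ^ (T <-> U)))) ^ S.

1

T <-> U = 0 <-> 0 = 1
(T <-> U) -> R = 1 -> 1 = 1
S ^ ((T <-> U) -> R) = 0 ^ 1 = 1
U | T = 0 | 0 = 0
(S ^ ((T <-> U) -> R)) <-> (U | T) = 1 <-> 0 = 0
T ^ U = 0 ^ 0 = 0
(T ^ U) <-> T = 0 <-> 0 = 1
T <-> U = 0 <-> 0 = 1
((T ^ U) <-> T) ^ (T <-> U) = 1 ^ 1 = 0
T <-> (((T ^ U) <-> T) ^ (T <-> U)) = 0 <-> 0 = 1
((S ^ ((T <-> U) -> R)) <-> (U | T)) ^ (T <-> (((T ^ U) <-> T) ^ (T <-> U))) = 0 ^ 1 = 1
(((S ^ ((T <-> U) -> R)) <-> (U | T)) ^ (T <-> (((T ^ U) <-> T) ^ (T <-> U)))) ^ S = 1 ^ 0 = 1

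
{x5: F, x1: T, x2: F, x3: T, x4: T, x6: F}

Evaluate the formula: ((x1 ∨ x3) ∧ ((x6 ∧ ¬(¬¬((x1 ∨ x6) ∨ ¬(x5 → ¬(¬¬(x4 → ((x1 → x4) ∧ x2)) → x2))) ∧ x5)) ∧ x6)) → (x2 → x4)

T

x1 ∨ x3 = T ∨ T = T
x1 ∨ x6 = T ∨ F = T
x1 → x4 = T → T = T
(x1 → x4) ∧ x2 = T ∧ F = F
x4 → ((x1 → x4) ∧ x2) = T → F = F
¬(x4 → ((x1 → x4) ∧ x2)) = ¬F = T
¬¬(x4 → ((x1 → x4) ∧ x2)) = ¬T = F
¬¬(x4 → ((x1 → x4) ∧ x2)) → x2 = F → F = T
¬(¬¬(x4 → ((x1 → x4) ∧ x2)) → x2) = ¬T = F
x5 → ¬(¬¬(x4 → ((x1 → x4) ∧ x2)) → x2) = F → F = T
¬(x5 → ¬(¬¬(x4 → ((x1 → x4) ∧ x2)) → x2)) = ¬T = F
(x1 ∨ x6) ∨ ¬(x5 → ¬(¬¬(x4 → ((x1 → x4) ∧ x2)) → x2)) = T ∨ F = T
¬((x1 ∨ x6) ∨ ¬(x5 → ¬(¬¬(x4 → ((x1 → x4) ∧ x2)) → x2))) = ¬T = F
¬¬((x1 ∨ x6) ∨ ¬(x5 → ¬(¬¬(x4 → ((x1 → x4) ∧ x2)) → x2))) = ¬F = T
¬¬((x1 ∨ x6) ∨ ¬(x5 → ¬(¬¬(x4 → ((x1 → x4) ∧ x2)) → x2))) ∧ x5 = T ∧ F = F
¬(¬¬((x1 ∨ x6) ∨ ¬(x5 → ¬(¬¬(x4 → ((x1 → x4) ∧ x2)) → x2))) ∧ x5) = ¬F = T
x6 ∧ ¬(¬¬((x1 ∨ x6) ∨ ¬(x5 → ¬(¬¬(x4 → ((x1 → x4) ∧ x2)) → x2))) ∧ x5) = F ∧ T = F
(x6 ∧ ¬(¬¬((x1 ∨ x6) ∨ ¬(x5 → ¬(¬¬(x4 → ((x1 → x4) ∧ x2)) → x2))) ∧ x5)) ∧ x6 = F ∧ F = F
(x1 ∨ x3) ∧ ((x6 ∧ ¬(¬¬((x1 ∨ x6) ∨ ¬(x5 → ¬(¬¬(x4 → ((x1 → x4) ∧ x2)) → x2))) ∧ x5)) ∧ x6) = T ∧ F = F
x2 → x4 = F → T = T
((x1 ∨ x3) ∧ ((x6 ∧ ¬(¬¬((x1 ∨ x6) ∨ ¬(x5 → ¬(¬¬(x4 → ((x1 → x4) ∧ x2)) → x2))) ∧ x5)) ∧ x6)) → (x2 → x4) = F → T = T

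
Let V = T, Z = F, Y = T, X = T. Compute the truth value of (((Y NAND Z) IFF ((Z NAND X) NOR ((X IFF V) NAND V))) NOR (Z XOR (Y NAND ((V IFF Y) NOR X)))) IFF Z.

T

Y NAND Z = T NAND F = T
Z NAND X = F NAND T = T
X IFF V = T IFF T = T
(X IFF V) NAND V = T NAND T = F
(Z NAND X) NOR ((X IFF V) NAND V) = T NOR F = F
(Y NAND Z) IFF ((Z NAND X) NOR ((X IFF V) NAND V)) = T IFF F = F
V IFF Y = T IFF T = T
(V IFF Y) NOR X = T NOR T = F
Y NAND ((V IFF Y) NOR X) = T NAND F = T
Z XOR (Y NAND ((V IFF Y) NOR X)) = F XOR T = T
((Y NAND Z) IFF ((Z NAND X) NOR ((X IFF V) NAND V))) NOR (Z XOR (Y NAND ((V IFF Y) NOR X))) = F NOR T = F
(((Y NAND Z) IFF ((Z NAND X) NOR ((X IFF V) NAND V))) NOR (Z XOR (Y NAND ((V IFF Y) NOR X)))) IFF Z = F IFF F = T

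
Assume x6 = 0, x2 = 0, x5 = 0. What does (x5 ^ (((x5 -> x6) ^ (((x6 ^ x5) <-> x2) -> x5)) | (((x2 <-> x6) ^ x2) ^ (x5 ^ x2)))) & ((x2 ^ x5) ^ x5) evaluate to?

x5 -> x6 = 0 -> 0 = 1
x6 ^ x5 = 0 ^ 0 = 0
(x6 ^ x5) <-> x2 = 0 <-> 0 = 1
((x6 ^ x5) <-> x2) -> x5 = 1 -> 0 = 0
(x5 -> x6) ^ (((x6 ^ x5) <-> x2) -> x5) = 1 ^ 0 = 1
x2 <-> x6 = 0 <-> 0 = 1
(x2 <-> x6) ^ x2 = 1 ^ 0 = 1
x5 ^ x2 = 0 ^ 0 = 0
((x2 <-> x6) ^ x2) ^ (x5 ^ x2) = 1 ^ 0 = 1
((x5 -> x6) ^ (((x6 ^ x5) <-> x2) -> x5)) | (((x2 <-> x6) ^ x2) ^ (x5 ^ x2)) = 1 | 1 = 1
x5 ^ (((x5 -> x6) ^ (((x6 ^ x5) <-> x2) -> x5)) | (((x2 <-> x6) ^ x2) ^ (x5 ^ x2))) = 0 ^ 1 = 1
x2 ^ x5 = 0 ^ 0 = 0
(x2 ^ x5) ^ x5 = 0 ^ 0 = 0
(x5 ^ (((x5 -> x6) ^ (((x6 ^ x5) <-> x2) -> x5)) | (((x2 <-> x6) ^ x2) ^ (x5 ^ x2)))) & ((x2 ^ x5) ^ x5) = 1 & 0 = 0

0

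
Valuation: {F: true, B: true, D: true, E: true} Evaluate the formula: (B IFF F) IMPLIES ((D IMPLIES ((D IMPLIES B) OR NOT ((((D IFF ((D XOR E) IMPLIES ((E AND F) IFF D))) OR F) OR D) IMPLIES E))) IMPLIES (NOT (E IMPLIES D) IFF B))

false

B IFF F = true IFF true = true
D IMPLIES B = true IMPLIES true = true
D XOR E = true XOR true = false
E AND F = true AND true = true
(E AND F) IFF D = true IFF true = true
(D XOR E) IMPLIES ((E AND F) IFF D) = false IMPLIES true = true
D IFF ((D XOR E) IMPLIES ((E AND F) IFF D)) = true IFF true = true
(D IFF ((D XOR E) IMPLIES ((E AND F) IFF D))) OR F = true OR true = true
((D IFF ((D XOR E) IMPLIES ((E AND F) IFF D))) OR F) OR D = true OR true = true
(((D IFF ((D XOR E) IMPLIES ((E AND F) IFF D))) OR F) OR D) IMPLIES E = true IMPLIES true = true
NOT ((((D IFF ((D XOR E) IMPLIES ((E AND F) IFF D))) OR F) OR D) IMPLIES E) = NOT true = false
(D IMPLIES B) OR NOT ((((D IFF ((D XOR E) IMPLIES ((E AND F) IFF D))) OR F) OR D) IMPLIES E) = true OR false = true
D IMPLIES ((D IMPLIES B) OR NOT ((((D IFF ((D XOR E) IMPLIES ((E AND F) IFF D))) OR F) OR D) IMPLIES E)) = true IMPLIES true = true
E IMPLIES D = true IMPLIES true = true
NOT (E IMPLIES D) = NOT true = false
NOT (E IMPLIES D) IFF B = false IFF true = false
(D IMPLIES ((D IMPLIES B) OR NOT ((((D IFF ((D XOR E) IMPLIES ((E AND F) IFF D))) OR F) OR D) IMPLIES E))) IMPLIES (NOT (E IMPLIES D) IFF B) = true IMPLIES false = false
(B IFF F) IMPLIES ((D IMPLIES ((D IMPLIES B) OR NOT ((((D IFF ((D XOR E) IMPLIES ((E AND F) IFF D))) OR F) OR D) IMPLIES E))) IMPLIES (NOT (E IMPLIES D) IFF B)) = true IMPLIES false = false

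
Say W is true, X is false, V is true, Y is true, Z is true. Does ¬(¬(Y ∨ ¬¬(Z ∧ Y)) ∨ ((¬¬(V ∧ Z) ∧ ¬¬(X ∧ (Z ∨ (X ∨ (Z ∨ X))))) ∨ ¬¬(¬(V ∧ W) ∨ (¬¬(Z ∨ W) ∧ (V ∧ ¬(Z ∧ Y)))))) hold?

T

Z ∧ Y = T ∧ T = T
¬(Z ∧ Y) = ¬T = F
¬¬(Z ∧ Y) = ¬F = T
Y ∨ ¬¬(Z ∧ Y) = T ∨ T = T
¬(Y ∨ ¬¬(Z ∧ Y)) = ¬T = F
V ∧ Z = T ∧ T = T
¬(V ∧ Z) = ¬T = F
¬¬(V ∧ Z) = ¬F = T
Z ∨ X = T ∨ F = T
X ∨ (Z ∨ X) = F ∨ T = T
Z ∨ (X ∨ (Z ∨ X)) = T ∨ T = T
X ∧ (Z ∨ (X ∨ (Z ∨ X))) = F ∧ T = F
¬(X ∧ (Z ∨ (X ∨ (Z ∨ X)))) = ¬F = T
¬¬(X ∧ (Z ∨ (X ∨ (Z ∨ X)))) = ¬T = F
¬¬(V ∧ Z) ∧ ¬¬(X ∧ (Z ∨ (X ∨ (Z ∨ X)))) = T ∧ F = F
V ∧ W = T ∧ T = T
¬(V ∧ W) = ¬T = F
Z ∨ W = T ∨ T = T
¬(Z ∨ W) = ¬T = F
¬¬(Z ∨ W) = ¬F = T
Z ∧ Y = T ∧ T = T
¬(Z ∧ Y) = ¬T = F
V ∧ ¬(Z ∧ Y) = T ∧ F = F
¬¬(Z ∨ W) ∧ (V ∧ ¬(Z ∧ Y)) = T ∧ F = F
¬(V ∧ W) ∨ (¬¬(Z ∨ W) ∧ (V ∧ ¬(Z ∧ Y))) = F ∨ F = F
¬(¬(V ∧ W) ∨ (¬¬(Z ∨ W) ∧ (V ∧ ¬(Z ∧ Y)))) = ¬F = T
¬¬(¬(V ∧ W) ∨ (¬¬(Z ∨ W) ∧ (V ∧ ¬(Z ∧ Y)))) = ¬T = F
(¬¬(V ∧ Z) ∧ ¬¬(X ∧ (Z ∨ (X ∨ (Z ∨ X))))) ∨ ¬¬(¬(V ∧ W) ∨ (¬¬(Z ∨ W) ∧ (V ∧ ¬(Z ∧ Y)))) = F ∨ F = F
¬(Y ∨ ¬¬(Z ∧ Y)) ∨ ((¬¬(V ∧ Z) ∧ ¬¬(X ∧ (Z ∨ (X ∨ (Z ∨ X))))) ∨ ¬¬(¬(V ∧ W) ∨ (¬¬(Z ∨ W) ∧ (V ∧ ¬(Z ∧ Y))))) = F ∨ F = F
¬(¬(Y ∨ ¬¬(Z ∧ Y)) ∨ ((¬¬(V ∧ Z) ∧ ¬¬(X ∧ (Z ∨ (X ∨ (Z ∨ X))))) ∨ ¬¬(¬(V ∧ W) ∨ (¬¬(Z ∨ W) ∧ (V ∧ ¬(Z ∧ Y)))))) = ¬F = T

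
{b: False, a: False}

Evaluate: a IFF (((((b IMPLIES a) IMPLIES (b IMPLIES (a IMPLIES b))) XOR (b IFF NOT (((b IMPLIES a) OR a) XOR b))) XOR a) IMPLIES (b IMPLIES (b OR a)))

b IMPLIES a = False IMPLIES False = True
a IMPLIES b = False IMPLIES False = True
b IMPLIES (a IMPLIES b) = False IMPLIES True = True
(b IMPLIES a) IMPLIES (b IMPLIES (a IMPLIES b)) = True IMPLIES True = True
b IMPLIES a = False IMPLIES False = True
(b IMPLIES a) OR a = True OR False = True
((b IMPLIES a) OR a) XOR b = True XOR False = True
NOT (((b IMPLIES a) OR a) XOR b) = NOT True = False
b IFF NOT (((b IMPLIES a) OR a) XOR b) = False IFF False = True
((b IMPLIES a) IMPLIES (b IMPLIES (a IMPLIES b))) XOR (b IFF NOT (((b IMPLIES a) OR a) XOR b)) = True XOR True = False
(((b IMPLIES a) IMPLIES (b IMPLIES (a IMPLIES b))) XOR (b IFF NOT (((b IMPLIES a) OR a) XOR b))) XOR a = False XOR False = False
b OR a = False OR False = False
b IMPLIES (b OR a) = False IMPLIES False = True
((((b IMPLIES a) IMPLIES (b IMPLIES (a IMPLIES b))) XOR (b IFF NOT (((b IMPLIES a) OR a) XOR b))) XOR a) IMPLIES (b IMPLIES (b OR a)) = False IMPLIES True = True
a IFF (((((b IMPLIES a) IMPLIES (b IMPLIES (a IMPLIES b))) XOR (b IFF NOT (((b IMPLIES a) OR a) XOR b))) XOR a) IMPLIES (b IMPLIES (b OR a))) = False IFF True = False

False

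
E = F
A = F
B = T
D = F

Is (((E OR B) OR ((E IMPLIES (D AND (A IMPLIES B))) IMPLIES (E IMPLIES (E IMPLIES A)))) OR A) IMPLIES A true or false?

F

Substituting E=F, A=F, B=T, D=F:
E OR B = F OR T = T
A IMPLIES B = F IMPLIES T = T
D AND (A IMPLIES B) = F AND T = F
E IMPLIES (D AND (A IMPLIES B)) = F IMPLIES F = T
E IMPLIES A = F IMPLIES F = T
E IMPLIES (E IMPLIES A) = F IMPLIES T = T
(E IMPLIES (D AND (A IMPLIES B))) IMPLIES (E IMPLIES (E IMPLIES A)) = T IMPLIES T = T
(E OR B) OR ((E IMPLIES (D AND (A IMPLIES B))) IMPLIES (E IMPLIES (E IMPLIES A))) = T OR T = T
((E OR B) OR ((E IMPLIES (D AND (A IMPLIES B))) IMPLIES (E IMPLIES (E IMPLIES A)))) OR A = T OR F = T
(((E OR B) OR ((E IMPLIES (D AND (A IMPLIES B))) IMPLIES (E IMPLIES (E IMPLIES A)))) OR A) IMPLIES A = T IMPLIES F = F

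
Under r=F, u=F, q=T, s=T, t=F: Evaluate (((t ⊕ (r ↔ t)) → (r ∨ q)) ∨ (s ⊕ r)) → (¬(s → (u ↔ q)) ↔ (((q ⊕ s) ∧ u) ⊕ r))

F

r ↔ t = F ↔ F = T
t ⊕ (r ↔ t) = F ⊕ T = T
r ∨ q = F ∨ T = T
(t ⊕ (r ↔ t)) → (r ∨ q) = T → T = T
s ⊕ r = T ⊕ F = T
((t ⊕ (r ↔ t)) → (r ∨ q)) ∨ (s ⊕ r) = T ∨ T = T
u ↔ q = F ↔ T = F
s → (u ↔ q) = T → F = F
¬(s → (u ↔ q)) = ¬F = T
q ⊕ s = T ⊕ T = F
(q ⊕ s) ∧ u = F ∧ F = F
((q ⊕ s) ∧ u) ⊕ r = F ⊕ F = F
¬(s → (u ↔ q)) ↔ (((q ⊕ s) ∧ u) ⊕ r) = T ↔ F = F
(((t ⊕ (r ↔ t)) → (r ∨ q)) ∨ (s ⊕ r)) → (¬(s → (u ↔ q)) ↔ (((q ⊕ s) ∧ u) ⊕ r)) = T → F = F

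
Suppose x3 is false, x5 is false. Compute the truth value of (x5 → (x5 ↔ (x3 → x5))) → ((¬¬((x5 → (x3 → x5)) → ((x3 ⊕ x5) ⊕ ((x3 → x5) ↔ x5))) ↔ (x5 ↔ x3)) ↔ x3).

T

x3 → x5 = F → F = T
x5 ↔ (x3 → x5) = F ↔ T = F
x5 → (x5 ↔ (x3 → x5)) = F → F = T
x3 → x5 = F → F = T
x5 → (x3 → x5) = F → T = T
x3 ⊕ x5 = F ⊕ F = F
x3 → x5 = F → F = T
(x3 → x5) ↔ x5 = T ↔ F = F
(x3 ⊕ x5) ⊕ ((x3 → x5) ↔ x5) = F ⊕ F = F
(x5 → (x3 → x5)) → ((x3 ⊕ x5) ⊕ ((x3 → x5) ↔ x5)) = T → F = F
¬((x5 → (x3 → x5)) → ((x3 ⊕ x5) ⊕ ((x3 → x5) ↔ x5))) = ¬F = T
¬¬((x5 → (x3 → x5)) → ((x3 ⊕ x5) ⊕ ((x3 → x5) ↔ x5))) = ¬T = F
x5 ↔ x3 = F ↔ F = T
¬¬((x5 → (x3 → x5)) → ((x3 ⊕ x5) ⊕ ((x3 → x5) ↔ x5))) ↔ (x5 ↔ x3) = F ↔ T = F
(¬¬((x5 → (x3 → x5)) → ((x3 ⊕ x5) ⊕ ((x3 → x5) ↔ x5))) ↔ (x5 ↔ x3)) ↔ x3 = F ↔ F = T
(x5 → (x5 ↔ (x3 → x5))) → ((¬¬((x5 → (x3 → x5)) → ((x3 ⊕ x5) ⊕ ((x3 → x5) ↔ x5))) ↔ (x5 ↔ x3)) ↔ x3) = T → T = T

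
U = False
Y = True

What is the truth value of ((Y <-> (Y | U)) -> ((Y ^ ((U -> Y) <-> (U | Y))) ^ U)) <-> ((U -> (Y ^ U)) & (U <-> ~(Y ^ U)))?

Substituting U=False, Y=True:
Y | U = True | False = True
Y <-> (Y | U) = True <-> True = True
U -> Y = False -> True = True
U | Y = False | True = True
(U -> Y) <-> (U | Y) = True <-> True = True
Y ^ ((U -> Y) <-> (U | Y)) = True ^ True = False
(Y ^ ((U -> Y) <-> (U | Y))) ^ U = False ^ False = False
(Y <-> (Y | U)) -> ((Y ^ ((U -> Y) <-> (U | Y))) ^ U) = True -> False = False
Y ^ U = True ^ False = True
U -> (Y ^ U) = False -> True = True
Y ^ U = True ^ False = True
~(Y ^ U) = ~True = False
U <-> ~(Y ^ U) = False <-> False = True
(U -> (Y ^ U)) & (U <-> ~(Y ^ U)) = True & True = True
((Y <-> (Y | U)) -> ((Y ^ ((U -> Y) <-> (U | Y))) ^ U)) <-> ((U -> (Y ^ U)) & (U <-> ~(Y ^ U))) = False <-> True = False

False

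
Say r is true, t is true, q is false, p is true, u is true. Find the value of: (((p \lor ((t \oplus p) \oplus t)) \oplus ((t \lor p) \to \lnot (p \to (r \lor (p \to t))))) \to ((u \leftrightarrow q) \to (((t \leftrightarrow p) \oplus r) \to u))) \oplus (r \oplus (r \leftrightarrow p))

\text{True}

t \oplus p = \text{True} \oplus \text{True} = \text{False}
(t \oplus p) \oplus t = \text{False} \oplus \text{True} = \text{True}
p \lor ((t \oplus p) \oplus t) = \text{True} \lor \text{True} = \text{True}
t \lor p = \text{True} \lor \text{True} = \text{True}
p \to t = \text{True} \to \text{True} = \text{True}
r \lor (p \to t) = \text{True} \lor \text{True} = \text{True}
p \to (r \lor (p \to t)) = \text{True} \to \text{True} = \text{True}
\lnot (p \to (r \lor (p \to t))) = \lnot \text{True} = \text{False}
(t \lor p) \to \lnot (p \to (r \lor (p \to t))) = \text{True} \to \text{False} = \text{False}
(p \lor ((t \oplus p) \oplus t)) \oplus ((t \lor p) \to \lnot (p \to (r \lor (p \to t)))) = \text{True} \oplus \text{False} = \text{True}
u \leftrightarrow q = \text{True} \leftrightarrow \text{False} = \text{False}
t \leftrightarrow p = \text{True} \leftrightarrow \text{True} = \text{True}
(t \leftrightarrow p) \oplus r = \text{True} \oplus \text{True} = \text{False}
((t \leftrightarrow p) \oplus r) \to u = \text{False} \to \text{True} = \text{True}
(u \leftrightarrow q) \to (((t \leftrightarrow p) \oplus r) \to u) = \text{False} \to \text{True} = \text{True}
((p \lor ((t \oplus p) \oplus t)) \oplus ((t \lor p) \to \lnot (p \to (r \lor (p \to t))))) \to ((u \leftrightarrow q) \to (((t \leftrightarrow p) \oplus r) \to u)) = \text{True} \to \text{True} = \text{True}
r \leftrightarrow p = \text{True} \leftrightarrow \text{True} = \text{True}
r \oplus (r \leftrightarrow p) = \text{True} \oplus \text{True} = \text{False}
(((p \lor ((t \oplus p) \oplus t)) \oplus ((t \lor p) \to \lnot (p \to (r \lor (p \to t))))) \to ((u \leftrightarrow q) \to (((t \leftrightarrow p) \oplus r) \to u))) \oplus (r \oplus (r \leftrightarrow p)) = \text{True} \oplus \text{False} = \text{True}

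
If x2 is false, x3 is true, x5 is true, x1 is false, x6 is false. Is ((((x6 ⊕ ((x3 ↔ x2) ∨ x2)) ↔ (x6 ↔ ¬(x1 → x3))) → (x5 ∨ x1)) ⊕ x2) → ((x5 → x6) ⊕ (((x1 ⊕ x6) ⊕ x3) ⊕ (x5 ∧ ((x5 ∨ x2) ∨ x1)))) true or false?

F

Substituting x2=F, x3=T, x5=T, x1=F, x6=F:
x3 ↔ x2 = T ↔ F = F
(x3 ↔ x2) ∨ x2 = F ∨ F = F
x6 ⊕ ((x3 ↔ x2) ∨ x2) = F ⊕ F = F
x1 → x3 = F → T = T
¬(x1 → x3) = ¬T = F
x6 ↔ ¬(x1 → x3) = F ↔ F = T
(x6 ⊕ ((x3 ↔ x2) ∨ x2)) ↔ (x6 ↔ ¬(x1 → x3)) = F ↔ T = F
x5 ∨ x1 = T ∨ F = T
((x6 ⊕ ((x3 ↔ x2) ∨ x2)) ↔ (x6 ↔ ¬(x1 → x3))) → (x5 ∨ x1) = F → T = T
(((x6 ⊕ ((x3 ↔ x2) ∨ x2)) ↔ (x6 ↔ ¬(x1 → x3))) → (x5 ∨ x1)) ⊕ x2 = T ⊕ F = T
x5 → x6 = T → F = F
x1 ⊕ x6 = F ⊕ F = F
(x1 ⊕ x6) ⊕ x3 = F ⊕ T = T
x5 ∨ x2 = T ∨ F = T
(x5 ∨ x2) ∨ x1 = T ∨ F = T
x5 ∧ ((x5 ∨ x2) ∨ x1) = T ∧ T = T
((x1 ⊕ x6) ⊕ x3) ⊕ (x5 ∧ ((x5 ∨ x2) ∨ x1)) = T ⊕ T = F
(x5 → x6) ⊕ (((x1 ⊕ x6) ⊕ x3) ⊕ (x5 ∧ ((x5 ∨ x2) ∨ x1))) = F ⊕ F = F
((((x6 ⊕ ((x3 ↔ x2) ∨ x2)) ↔ (x6 ↔ ¬(x1 → x3))) → (x5 ∨ x1)) ⊕ x2) → ((x5 → x6) ⊕ (((x1 ⊕ x6) ⊕ x3) ⊕ (x5 ∧ ((x5 ∨ x2) ∨ x1)))) = T → F = F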